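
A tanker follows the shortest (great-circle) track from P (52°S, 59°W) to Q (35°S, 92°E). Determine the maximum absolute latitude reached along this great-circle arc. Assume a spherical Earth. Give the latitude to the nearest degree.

The great circle lies in the plane with unit normal n̂ = (p₁ × p₂)/|p₁ × p₂|.
Here n̂_z ≈ +0.245; the vertex latitude is φ_max = arccos|n̂_z| ≈ 75.8°.
Check via Clairaut: cos φ_max = |cos φ₁| · sin C = cos(52.0°)·sin(156.6°) ≈ 0.245, again giving ≈ 75.8°.

≈ 76°S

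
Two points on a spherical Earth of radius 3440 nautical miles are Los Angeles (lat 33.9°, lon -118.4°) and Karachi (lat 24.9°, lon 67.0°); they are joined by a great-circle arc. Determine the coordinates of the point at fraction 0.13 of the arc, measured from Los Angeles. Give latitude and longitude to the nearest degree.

Write both endpoints as unit vectors p₁, p₂ with components (cos φ cos λ, cos φ sin λ, sin φ).
The central angle between the endpoints is δ = arccos(p₁·p₂) ≈ 2.111 rad (121.0°).
Interpolate at f = 0.13 with slerp weights a = sin((1−f)δ)/sin δ ≈ 1.125, b = sin(fδ)/sin δ ≈ 0.316.
p = a·p₁ + b·p₂ ≈ (-0.332, -0.558, 0.761); φ = arcsin(p_z) ≈ 49.53°, λ = atan2(p_y, p_x) ≈ -120.78°.

≈ lat 50°, lon -121°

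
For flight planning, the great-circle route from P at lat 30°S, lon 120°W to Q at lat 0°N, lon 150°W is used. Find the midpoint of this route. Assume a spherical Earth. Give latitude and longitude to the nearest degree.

≈ lat 16°S, lon 136°W

Convert each endpoint to a unit vector on the sphere (x = cos φ cos λ, y = cos φ sin λ, z = sin φ).
The central angle between the endpoints is δ = arccos(p₁·p₂) ≈ 0.723 rad (41.4°).
Interpolate at f = 1/2 with slerp weights a = sin((1−f)δ)/sin δ ≈ 0.535, b = sin(fδ)/sin δ ≈ 0.535.
p = a·p₁ + b·p₂ ≈ (-0.694, -0.668, -0.267); φ = arcsin(p_z) ≈ -15.50°, λ = atan2(p_y, p_x) ≈ -136.10°.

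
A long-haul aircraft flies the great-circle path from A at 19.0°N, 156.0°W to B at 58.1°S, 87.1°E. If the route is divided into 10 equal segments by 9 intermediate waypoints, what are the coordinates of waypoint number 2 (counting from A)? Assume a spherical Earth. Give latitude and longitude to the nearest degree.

Write both endpoints as unit vectors p₁, p₂ with components (cos φ cos λ, cos φ sin λ, sin φ).
The central angle between the endpoints is δ = arccos(p₁·p₂) ≈ 2.097 rad (120.2°).
Interpolate at f = 2/10 with slerp weights a = sin((1−f)δ)/sin δ ≈ 1.150, b = sin(fδ)/sin δ ≈ 0.471.
p = a·p₁ + b·p₂ ≈ (-0.981, -0.194, -0.025); φ = arcsin(p_z) ≈ -1.46°, λ = atan2(p_y, p_x) ≈ -168.83°.

≈ 1°S, 169°W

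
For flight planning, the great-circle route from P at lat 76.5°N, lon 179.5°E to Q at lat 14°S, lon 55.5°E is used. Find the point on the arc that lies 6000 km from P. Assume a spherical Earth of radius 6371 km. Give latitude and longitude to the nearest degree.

Write both endpoints as unit vectors p₁, p₂ with components (cos φ cos λ, cos φ sin λ, sin φ).
The central angle between the endpoints is δ = arccos(p₁·p₂) ≈ 1.941 rad (111.2°). The total great-circle distance is δ·R ≈ 1.941 × 6371 ≈ 12367 km, so the target fraction is f = 6000/12367 ≈ 0.485.
Interpolate at f ≈ 0.485 with slerp weights a = sin((1−f)δ)/sin δ ≈ 0.902, b = sin(fδ)/sin δ ≈ 0.867.
p = a·p₁ + b·p₂ ≈ (0.266, 0.695, 0.667); φ = arcsin(p_z) ≈ 41.87°, λ = atan2(p_y, p_x) ≈ 69.06°.

≈ lat 42°N, lon 69°E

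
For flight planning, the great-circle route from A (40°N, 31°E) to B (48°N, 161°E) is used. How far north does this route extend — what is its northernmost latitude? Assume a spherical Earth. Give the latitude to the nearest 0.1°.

The great circle lies in the plane with unit normal n̂ = (p₁ × p₂)/|p₁ × p₂|.
Here n̂_z ≈ +0.397; the vertex latitude is φ_max = arccos|n̂_z| ≈ 66.6°.
Check via Clairaut: cos φ_max = |cos φ₁| · sin C = cos(40.0°)·sin(31.2°) ≈ 0.397, again giving ≈ 66.6°.

≈ 66.6°N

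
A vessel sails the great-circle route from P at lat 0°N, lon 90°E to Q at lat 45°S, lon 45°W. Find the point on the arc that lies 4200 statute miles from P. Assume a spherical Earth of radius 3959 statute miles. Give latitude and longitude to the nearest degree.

From cos δ = sin φ₁ sin φ₂ + cos φ₁ cos φ₂ cos Δλ, the central angle is δ ≈ 2.094 rad (120.0°). The total great-circle distance is δ·R ≈ 2.094 × 3959 ≈ 8292 mi, so the target fraction is f = 4200/8292 ≈ 0.507.
Interpolate at f ≈ 0.507 with slerp weights a = sin((1−f)δ)/sin δ ≈ 0.992, b = sin(fδ)/sin δ ≈ 1.008.
p = a·p₁ + b·p₂ ≈ (0.504, 0.488, -0.713); φ = arcsin(p_z) ≈ -45.45°, λ = atan2(p_y, p_x) ≈ 44.09°.

≈ lat 45°S, lon 44°E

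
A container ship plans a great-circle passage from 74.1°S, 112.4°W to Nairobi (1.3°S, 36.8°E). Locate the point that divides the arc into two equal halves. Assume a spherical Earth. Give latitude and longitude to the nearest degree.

Convert each endpoint to a unit vector on the sphere (x = cos φ cos λ, y = cos φ sin λ, z = sin φ).
The central angle between the endpoints is δ = arccos(p₁·p₂) ≈ 1.786 rad (102.3°).
Interpolate at f = 1/2 with slerp weights a = sin((1−f)δ)/sin δ ≈ 0.797, b = sin(fδ)/sin δ ≈ 0.797.
p = a·p₁ + b·p₂ ≈ (0.555, 0.276, -0.785); φ = arcsin(p_z) ≈ -51.71°, λ = atan2(p_y, p_x) ≈ 26.40°.

≈ 52°S, 26°E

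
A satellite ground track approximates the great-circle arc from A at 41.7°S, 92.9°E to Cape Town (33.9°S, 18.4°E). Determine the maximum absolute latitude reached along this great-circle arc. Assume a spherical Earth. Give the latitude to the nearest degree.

≈ 45°S

The great circle lies in the plane with unit normal n̂ = (p₁ × p₂)/|p₁ × p₂|.
Here n̂_z ≈ -0.708; the vertex latitude is φ_max = arccos|n̂_z| ≈ 45.0°.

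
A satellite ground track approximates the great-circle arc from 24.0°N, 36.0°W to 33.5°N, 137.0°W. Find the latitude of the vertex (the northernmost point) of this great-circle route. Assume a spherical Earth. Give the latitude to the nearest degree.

≈ 41°N

The great circle lies in the plane with unit normal n̂ = (p₁ × p₂)/|p₁ × p₂|.
Here n̂_z ≈ -0.750; the vertex latitude is φ_max = arccos|n̂_z| ≈ 41.4°.
Check via Clairaut: cos φ_max = |cos φ₁| · sin C = cos(24.0°)·sin(55.2°) ≈ 0.750, again giving ≈ 41.4°.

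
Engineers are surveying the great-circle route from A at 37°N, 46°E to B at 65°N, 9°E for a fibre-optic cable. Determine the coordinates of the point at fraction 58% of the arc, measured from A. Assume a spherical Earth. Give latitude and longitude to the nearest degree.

Convert each endpoint to a unit vector on the sphere (x = cos φ cos λ, y = cos φ sin λ, z = sin φ).
The central angle between the endpoints is δ = arccos(p₁·p₂) ≈ 0.618 rad (35.4°).
Interpolate at f = 0.58 with slerp weights a = sin((1−f)δ)/sin δ ≈ 0.443, b = sin(fδ)/sin δ ≈ 0.605.
p = a·p₁ + b·p₂ ≈ (0.498, 0.295, 0.815); φ = arcsin(p_z) ≈ 54.62°, λ = atan2(p_y, p_x) ≈ 30.58°.

≈ 55°N, 31°E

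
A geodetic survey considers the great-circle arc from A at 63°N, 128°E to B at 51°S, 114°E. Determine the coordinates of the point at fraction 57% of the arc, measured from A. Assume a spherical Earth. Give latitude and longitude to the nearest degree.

≈ 2°S, 119°E

Convert each endpoint to a unit vector on the sphere (x = cos φ cos λ, y = cos φ sin λ, z = sin φ).
The central angle between the endpoints is δ = arccos(p₁·p₂) ≈ 1.999 rad (114.5°).
Interpolate at f = 0.57 with slerp weights a = sin((1−f)δ)/sin δ ≈ 0.833, b = sin(fδ)/sin δ ≈ 0.999.
p = a·p₁ + b·p₂ ≈ (-0.488, 0.872, -0.034); φ = arcsin(p_z) ≈ -1.95°, λ = atan2(p_y, p_x) ≈ 119.25°.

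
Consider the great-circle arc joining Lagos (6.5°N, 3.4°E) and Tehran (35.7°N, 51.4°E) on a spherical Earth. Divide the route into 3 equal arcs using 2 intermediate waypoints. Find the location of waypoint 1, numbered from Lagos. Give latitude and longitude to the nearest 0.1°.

Write both endpoints as unit vectors p₁, p₂ with components (cos φ cos λ, cos φ sin λ, sin φ).
The central angle between the endpoints is δ = arccos(p₁·p₂) ≈ 0.920 rad (52.7°).
Interpolate at f = 1/3 with slerp weights a = sin((1−f)δ)/sin δ ≈ 0.723, b = sin(fδ)/sin δ ≈ 0.379.
p = a·p₁ + b·p₂ ≈ (0.910, 0.283, 0.303); φ = arcsin(p_z) ≈ 17.66°, λ = atan2(p_y, p_x) ≈ 17.30°.

≈ 17.7°N, 17.3°E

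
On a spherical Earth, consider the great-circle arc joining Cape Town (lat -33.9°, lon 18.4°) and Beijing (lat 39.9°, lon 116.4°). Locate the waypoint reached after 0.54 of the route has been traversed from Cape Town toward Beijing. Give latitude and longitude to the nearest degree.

≈ lat 8°, lon 68°

From cos δ = sin φ₁ sin φ₂ + cos φ₁ cos φ₂ cos Δλ, the central angle is δ ≈ 2.034 rad (116.5°).
Interpolate at f = 0.54 with slerp weights a = sin((1−f)δ)/sin δ ≈ 0.899, b = sin(fδ)/sin δ ≈ 0.995.
p = a·p₁ + b·p₂ ≈ (0.369, 0.919, 0.137); φ = arcsin(p_z) ≈ 7.85°, λ = atan2(p_y, p_x) ≈ 68.13°.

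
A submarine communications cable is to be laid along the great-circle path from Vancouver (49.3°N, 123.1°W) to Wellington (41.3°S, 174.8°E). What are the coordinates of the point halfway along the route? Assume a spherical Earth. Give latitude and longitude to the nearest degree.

Convert each endpoint to a unit vector on the sphere (x = cos φ cos λ, y = cos φ sin λ, z = sin φ).
The central angle between the endpoints is δ = arccos(p₁·p₂) ≈ 1.845 rad (105.7°).
Interpolate at f = 1/2 with slerp weights a = sin((1−f)δ)/sin δ ≈ 0.828, b = sin(fδ)/sin δ ≈ 0.828.
p = a·p₁ + b·p₂ ≈ (-0.915, -0.396, 0.081); φ = arcsin(p_z) ≈ 4.66°, λ = atan2(p_y, p_x) ≈ -156.59°.

≈ (5°N, 157°W)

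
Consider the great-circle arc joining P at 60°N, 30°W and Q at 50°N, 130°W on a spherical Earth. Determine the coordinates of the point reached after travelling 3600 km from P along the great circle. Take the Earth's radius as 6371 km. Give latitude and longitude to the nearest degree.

Convert each endpoint to a unit vector on the sphere (x = cos φ cos λ, y = cos φ sin λ, z = sin φ).
The central angle between the endpoints is δ = arccos(p₁·p₂) ≈ 0.918 rad (52.6°). The total great-circle distance is δ·R ≈ 0.918 × 6371 ≈ 5847 km, so the target fraction is f = 3600/5847 ≈ 0.616.
Interpolate at f ≈ 0.616 with slerp weights a = sin((1−f)δ)/sin δ ≈ 0.435, b = sin(fδ)/sin δ ≈ 0.674.
p = a·p₁ + b·p₂ ≈ (-0.090, -0.441, 0.893); φ = arcsin(p_z) ≈ 63.27°, λ = atan2(p_y, p_x) ≈ -101.57°.

≈ 63°N, 102°W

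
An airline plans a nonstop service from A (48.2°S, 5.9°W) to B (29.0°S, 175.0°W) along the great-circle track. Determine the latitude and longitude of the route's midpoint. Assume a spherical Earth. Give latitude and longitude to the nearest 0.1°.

≈ (78.4°S, 145.2°W)

The haversine formula gives a central angle δ ≈ 1.783 rad (102.2°) between the endpoints.
Interpolate at f = 1/2 with slerp weights a = sin((1−f)δ)/sin δ ≈ 0.796, b = sin(fδ)/sin δ ≈ 0.796.
p = a·p₁ + b·p₂ ≈ (-0.166, -0.115, -0.979); φ = arcsin(p_z) ≈ -78.35°, λ = atan2(p_y, p_x) ≈ -145.20°.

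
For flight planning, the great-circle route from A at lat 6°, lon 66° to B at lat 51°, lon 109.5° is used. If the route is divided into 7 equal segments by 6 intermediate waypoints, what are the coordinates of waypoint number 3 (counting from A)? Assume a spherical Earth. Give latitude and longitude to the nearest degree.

The haversine formula gives a central angle δ ≈ 1.006 rad (57.6°) between the endpoints.
Interpolate at f = 3/7 with slerp weights a = sin((1−f)δ)/sin δ ≈ 0.644, b = sin(fδ)/sin δ ≈ 0.495.
p = a·p₁ + b·p₂ ≈ (0.156, 0.878, 0.452); φ = arcsin(p_z) ≈ 26.86°, λ = atan2(p_y, p_x) ≈ 79.90°.

≈ lat 27°, lon 80°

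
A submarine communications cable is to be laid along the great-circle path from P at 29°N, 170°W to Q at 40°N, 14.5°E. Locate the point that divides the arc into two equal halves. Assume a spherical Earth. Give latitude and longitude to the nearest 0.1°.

≈ 83.6°N, 161.6°E

Convert each endpoint to a unit vector on the sphere (x = cos φ cos λ, y = cos φ sin λ, z = sin φ).
The central angle between the endpoints is δ = arccos(p₁·p₂) ≈ 1.935 rad (110.9°).
Interpolate at f = 1/2 with slerp weights a = sin((1−f)δ)/sin δ ≈ 0.881, b = sin(fδ)/sin δ ≈ 0.881.
p = a·p₁ + b·p₂ ≈ (-0.105, 0.035, 0.994); φ = arcsin(p_z) ≈ 83.62°, λ = atan2(p_y, p_x) ≈ 161.55°.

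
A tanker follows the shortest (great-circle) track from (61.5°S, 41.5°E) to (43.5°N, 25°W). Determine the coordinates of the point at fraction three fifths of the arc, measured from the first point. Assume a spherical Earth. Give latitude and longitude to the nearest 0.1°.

Convert each endpoint to a unit vector on the sphere (x = cos φ cos λ, y = cos φ sin λ, z = sin φ).
The central angle between the endpoints is δ = arccos(p₁·p₂) ≈ 2.057 rad (117.8°).
Interpolate at f = 3/5 with slerp weights a = sin((1−f)δ)/sin δ ≈ 0.829, b = sin(fδ)/sin δ ≈ 1.067.
p = a·p₁ + b·p₂ ≈ (0.998, -0.065, 0.006); φ = arcsin(p_z) ≈ 0.36°, λ = atan2(p_y, p_x) ≈ -3.73°.

≈ (0.4°N, 3.7°W)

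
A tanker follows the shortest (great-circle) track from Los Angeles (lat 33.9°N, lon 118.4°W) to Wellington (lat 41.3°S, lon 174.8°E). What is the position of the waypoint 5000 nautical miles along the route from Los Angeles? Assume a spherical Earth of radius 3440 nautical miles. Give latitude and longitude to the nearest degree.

≈ lat 32°S, lon 173°W

The haversine formula gives a central angle δ ≈ 1.694 rad (97.0°) between the endpoints. The total great-circle distance is δ·R ≈ 1.694 × 3440 ≈ 5826 nmi, so the target fraction is f = 5000/5826 ≈ 0.858.
Interpolate at f ≈ 0.858 with slerp weights a = sin((1−f)δ)/sin δ ≈ 0.240, b = sin(fδ)/sin δ ≈ 1.001.
p = a·p₁ + b·p₂ ≈ (-0.843, -0.107, -0.527); φ = arcsin(p_z) ≈ -31.79°, λ = atan2(p_y, p_x) ≈ -172.78°.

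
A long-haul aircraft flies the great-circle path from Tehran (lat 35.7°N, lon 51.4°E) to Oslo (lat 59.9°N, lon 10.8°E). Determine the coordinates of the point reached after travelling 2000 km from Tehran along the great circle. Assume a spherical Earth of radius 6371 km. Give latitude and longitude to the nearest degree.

≈ lat 50°N, lon 36°E

Write both endpoints as unit vectors p₁, p₂ with components (cos φ cos λ, cos φ sin λ, sin φ).
The central angle between the endpoints is δ = arccos(p₁·p₂) ≈ 0.620 rad (35.5°). The total great-circle distance is δ·R ≈ 0.620 × 6371 ≈ 3948 km, so the target fraction is f = 2000/3948 ≈ 0.507.
Interpolate at f ≈ 0.507 with slerp weights a = sin((1−f)δ)/sin δ ≈ 0.518, b = sin(fδ)/sin δ ≈ 0.532.
p = a·p₁ + b·p₂ ≈ (0.525, 0.379, 0.762); φ = arcsin(p_z) ≈ 49.68°, λ = atan2(p_y, p_x) ≈ 35.84°.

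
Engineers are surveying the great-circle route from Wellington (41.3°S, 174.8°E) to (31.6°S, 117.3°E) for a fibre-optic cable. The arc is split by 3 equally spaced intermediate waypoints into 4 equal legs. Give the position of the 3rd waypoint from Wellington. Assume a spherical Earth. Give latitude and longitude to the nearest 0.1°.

≈ (36.6°S, 130.0°E)

The haversine formula gives a central angle δ ≈ 0.810 rad (46.4°) between the endpoints.
Interpolate at f = 3/4 with slerp weights a = sin((1−f)δ)/sin δ ≈ 0.278, b = sin(fδ)/sin δ ≈ 0.788.
p = a·p₁ + b·p₂ ≈ (-0.516, 0.615, -0.596); φ = arcsin(p_z) ≈ -36.60°, λ = atan2(p_y, p_x) ≈ 129.96°.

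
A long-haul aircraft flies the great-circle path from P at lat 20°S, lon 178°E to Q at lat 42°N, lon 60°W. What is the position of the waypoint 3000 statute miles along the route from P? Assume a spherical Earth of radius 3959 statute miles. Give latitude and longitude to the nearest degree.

The haversine formula gives a central angle δ ≈ 2.213 rad (126.8°) between the endpoints. The total great-circle distance is δ·R ≈ 2.213 × 3959 ≈ 8761 mi, so the target fraction is f = 3000/8761 ≈ 0.342.
Interpolate at f ≈ 0.342 with slerp weights a = sin((1−f)δ)/sin δ ≈ 1.240, b = sin(fδ)/sin δ ≈ 0.858.
p = a·p₁ + b·p₂ ≈ (-0.846, -0.512, 0.150); φ = arcsin(p_z) ≈ 8.63°, λ = atan2(p_y, p_x) ≈ -148.83°.

≈ lat 9°N, lon 149°W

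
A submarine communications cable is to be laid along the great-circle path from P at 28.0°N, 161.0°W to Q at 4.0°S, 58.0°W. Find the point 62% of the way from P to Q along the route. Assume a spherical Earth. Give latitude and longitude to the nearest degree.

≈ 14°N, 93°W

Write both endpoints as unit vectors p₁, p₂ with components (cos φ cos λ, cos φ sin λ, sin φ).
The central angle between the endpoints is δ = arccos(p₁·p₂) ≈ 1.804 rad (103.3°).
Interpolate at f = 0.62 with slerp weights a = sin((1−f)δ)/sin δ ≈ 0.651, b = sin(fδ)/sin δ ≈ 0.924.
p = a·p₁ + b·p₂ ≈ (-0.055, -0.969, 0.241); φ = arcsin(p_z) ≈ 13.94°, λ = atan2(p_y, p_x) ≈ -93.22°.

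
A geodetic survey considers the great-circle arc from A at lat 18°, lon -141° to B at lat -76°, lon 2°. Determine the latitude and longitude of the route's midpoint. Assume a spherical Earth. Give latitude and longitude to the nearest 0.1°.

Write both endpoints as unit vectors p₁, p₂ with components (cos φ cos λ, cos φ sin λ, sin φ).
The central angle between the endpoints is δ = arccos(p₁·p₂) ≈ 2.076 rad (118.9°).
Interpolate at f = 1/2 with slerp weights a = sin((1−f)δ)/sin δ ≈ 0.984, b = sin(fδ)/sin δ ≈ 0.984.
p = a·p₁ + b·p₂ ≈ (-0.489, -0.581, -0.651); φ = arcsin(p_z) ≈ -40.59°, λ = atan2(p_y, p_x) ≈ -130.13°.

≈ lat -40.6°, lon -130.1°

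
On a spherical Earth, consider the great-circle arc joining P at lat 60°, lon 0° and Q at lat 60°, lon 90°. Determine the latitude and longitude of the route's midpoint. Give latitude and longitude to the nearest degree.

≈ lat 68°, lon 45°

From cos δ = sin φ₁ sin φ₂ + cos φ₁ cos φ₂ cos Δλ, the central angle is δ ≈ 0.723 rad (41.4°).
Interpolate at f = 1/2 with slerp weights a = sin((1−f)δ)/sin δ ≈ 0.535, b = sin(fδ)/sin δ ≈ 0.535.
p = a·p₁ + b·p₂ ≈ (0.267, 0.267, 0.926); φ = arcsin(p_z) ≈ 67.79°, λ = atan2(p_y, p_x) ≈ 45.00°.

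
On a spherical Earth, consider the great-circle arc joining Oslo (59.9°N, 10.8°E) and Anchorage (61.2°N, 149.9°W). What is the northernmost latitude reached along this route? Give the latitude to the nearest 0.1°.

≈ 84.6°N

The great circle lies in the plane with unit normal n̂ = (p₁ × p₂)/|p₁ × p₂|.
Here n̂_z ≈ -0.094; the vertex latitude is φ_max = arccos|n̂_z| ≈ 84.6°.
Check via Clairaut: cos φ_max = |cos φ₁| · sin C = cos(59.9°)·sin(10.8°) ≈ 0.094, again giving ≈ 84.6°.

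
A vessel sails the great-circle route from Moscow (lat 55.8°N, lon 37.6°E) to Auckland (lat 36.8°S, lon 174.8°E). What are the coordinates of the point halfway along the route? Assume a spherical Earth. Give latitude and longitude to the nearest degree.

The haversine formula gives a central angle δ ≈ 2.542 rad (145.7°) between the endpoints.
Interpolate at f = 1/2 with slerp weights a = sin((1−f)δ)/sin δ ≈ 1.694, b = sin(fδ)/sin δ ≈ 1.694.
p = a·p₁ + b·p₂ ≈ (-0.596, 0.704, 0.386); φ = arcsin(p_z) ≈ 22.72°, λ = atan2(p_y, p_x) ≈ 130.28°.

≈ lat 23°N, lon 130°E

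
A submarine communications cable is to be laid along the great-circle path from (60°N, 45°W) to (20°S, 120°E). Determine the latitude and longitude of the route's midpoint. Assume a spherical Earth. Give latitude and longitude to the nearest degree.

≈ (48°N, 104°E)

Write both endpoints as unit vectors p₁, p₂ with components (cos φ cos λ, cos φ sin λ, sin φ).
The central angle between the endpoints is δ = arccos(p₁·p₂) ≈ 2.419 rad (138.6°).
Interpolate at f = 1/2 with slerp weights a = sin((1−f)δ)/sin δ ≈ 1.414, b = sin(fδ)/sin δ ≈ 1.414.
p = a·p₁ + b·p₂ ≈ (-0.164, 0.651, 0.741); φ = arcsin(p_z) ≈ 47.83°, λ = atan2(p_y, p_x) ≈ 104.18°.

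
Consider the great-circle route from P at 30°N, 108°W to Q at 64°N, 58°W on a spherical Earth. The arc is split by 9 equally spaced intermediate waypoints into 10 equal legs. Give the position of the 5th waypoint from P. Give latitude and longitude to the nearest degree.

The haversine formula gives a central angle δ ≈ 0.805 rad (46.1°) between the endpoints.
Interpolate at f = 5/10 with slerp weights a = sin((1−f)δ)/sin δ ≈ 0.543, b = sin(fδ)/sin δ ≈ 0.543.
p = a·p₁ + b·p₂ ≈ (-0.019, -0.650, 0.760); φ = arcsin(p_z) ≈ 49.47°, λ = atan2(p_y, p_x) ≈ -91.69°.

≈ 49°N, 92°W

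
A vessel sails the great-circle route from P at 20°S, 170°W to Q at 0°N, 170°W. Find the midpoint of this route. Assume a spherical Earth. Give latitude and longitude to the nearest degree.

≈ 10°S, 170°W

Write both endpoints as unit vectors p₁, p₂ with components (cos φ cos λ, cos φ sin λ, sin φ).
The central angle between the endpoints is δ = arccos(p₁·p₂) ≈ 0.349 rad (20.0°).
Interpolate at f = 1/2 with slerp weights a = sin((1−f)δ)/sin δ ≈ 0.508, b = sin(fδ)/sin δ ≈ 0.508.
p = a·p₁ + b·p₂ ≈ (-0.970, -0.171, -0.174); φ = arcsin(p_z) ≈ -10.00°, λ = atan2(p_y, p_x) ≈ -170.00°.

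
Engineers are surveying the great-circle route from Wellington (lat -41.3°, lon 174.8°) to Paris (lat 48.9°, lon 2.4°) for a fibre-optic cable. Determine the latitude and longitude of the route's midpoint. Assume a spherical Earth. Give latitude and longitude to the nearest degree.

≈ lat 35°, lon 134°

From cos δ = sin φ₁ sin φ₂ + cos φ₁ cos φ₂ cos Δλ, the central angle is δ ≈ 2.979 rad (170.7°).
Interpolate at f = 1/2 with slerp weights a = sin((1−f)δ)/sin δ ≈ 6.173, b = sin(fδ)/sin δ ≈ 6.173.
p = a·p₁ + b·p₂ ≈ (-0.564, 0.590, 0.578); φ = arcsin(p_z) ≈ 35.28°, λ = atan2(p_y, p_x) ≈ 133.70°.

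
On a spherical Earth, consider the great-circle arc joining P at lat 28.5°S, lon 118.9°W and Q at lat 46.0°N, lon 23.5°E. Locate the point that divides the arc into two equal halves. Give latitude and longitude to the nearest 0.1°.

≈ lat 24.3°N, lon 66.7°W

Write both endpoints as unit vectors p₁, p₂ with components (cos φ cos λ, cos φ sin λ, sin φ).
The central angle between the endpoints is δ = arccos(p₁·p₂) ≈ 2.544 rad (145.8°).
Interpolate at f = 1/2 with slerp weights a = sin((1−f)δ)/sin δ ≈ 1.700, b = sin(fδ)/sin δ ≈ 1.700.
p = a·p₁ + b·p₂ ≈ (0.361, -0.837, 0.412); φ = arcsin(p_z) ≈ 24.31°, λ = atan2(p_y, p_x) ≈ -66.67°.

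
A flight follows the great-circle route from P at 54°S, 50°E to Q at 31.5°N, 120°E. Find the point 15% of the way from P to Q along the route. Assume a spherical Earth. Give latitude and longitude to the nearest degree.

Convert each endpoint to a unit vector on the sphere (x = cos φ cos λ, y = cos φ sin λ, z = sin φ).
The central angle between the endpoints is δ = arccos(p₁·p₂) ≈ 1.825 rad (104.6°).
Interpolate at f = 0.15 with slerp weights a = sin((1−f)δ)/sin δ ≈ 1.033, b = sin(fδ)/sin δ ≈ 0.279.
p = a·p₁ + b·p₂ ≈ (0.271, 0.671, -0.690); φ = arcsin(p_z) ≈ -43.61°, λ = atan2(p_y, p_x) ≈ 68.00°.

≈ 44°S, 68°E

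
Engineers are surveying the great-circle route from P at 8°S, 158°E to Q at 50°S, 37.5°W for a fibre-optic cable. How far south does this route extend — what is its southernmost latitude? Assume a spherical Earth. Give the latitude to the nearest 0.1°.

The great circle lies in the plane with unit normal n̂ = (p₁ × p₂)/|p₁ × p₂|.
Here n̂_z ≈ +0.197; the vertex latitude is φ_max = arccos|n̂_z| ≈ 78.6°.
Check via Clairaut: cos φ_max = |cos φ₁| · sin C = cos(8.0°)·sin(168.5°) ≈ 0.197, again giving ≈ 78.6°.

≈ 78.6°S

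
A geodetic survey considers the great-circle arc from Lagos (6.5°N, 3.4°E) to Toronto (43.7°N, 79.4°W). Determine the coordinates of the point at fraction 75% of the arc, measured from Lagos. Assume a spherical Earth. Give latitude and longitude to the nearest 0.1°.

Write both endpoints as unit vectors p₁, p₂ with components (cos φ cos λ, cos φ sin λ, sin φ).
The central angle between the endpoints is δ = arccos(p₁·p₂) ≈ 1.402 rad (80.3°).
Interpolate at f = 0.75 with slerp weights a = sin((1−f)δ)/sin δ ≈ 0.348, b = sin(fδ)/sin δ ≈ 0.881.
p = a·p₁ + b·p₂ ≈ (0.463, -0.605, 0.648); φ = arcsin(p_z) ≈ 40.38°, λ = atan2(p_y, p_x) ≈ -52.61°.

≈ 40.4°N, 52.6°W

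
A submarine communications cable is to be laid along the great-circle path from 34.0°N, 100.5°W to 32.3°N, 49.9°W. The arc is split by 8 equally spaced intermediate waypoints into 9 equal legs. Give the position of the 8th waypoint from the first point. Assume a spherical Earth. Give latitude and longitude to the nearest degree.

≈ 34°N, 55°W

Convert each endpoint to a unit vector on the sphere (x = cos φ cos λ, y = cos φ sin λ, z = sin φ).
The central angle between the endpoints is δ = arccos(p₁·p₂) ≈ 0.732 rad (42.0°).
Interpolate at f = 8/9 with slerp weights a = sin((1−f)δ)/sin δ ≈ 0.122, b = sin(fδ)/sin δ ≈ 0.906.
p = a·p₁ + b·p₂ ≈ (0.475, -0.685, 0.552); φ = arcsin(p_z) ≈ 33.52°, λ = atan2(p_y, p_x) ≈ -55.26°.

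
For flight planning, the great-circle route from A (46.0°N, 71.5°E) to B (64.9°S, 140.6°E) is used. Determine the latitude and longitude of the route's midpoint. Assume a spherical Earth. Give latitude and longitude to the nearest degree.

Convert each endpoint to a unit vector on the sphere (x = cos φ cos λ, y = cos φ sin λ, z = sin φ).
The central angle between the endpoints is δ = arccos(p₁·p₂) ≈ 2.149 rad (123.1°).
Interpolate at f = 1/2 with slerp weights a = sin((1−f)δ)/sin δ ≈ 1.050, b = sin(fδ)/sin δ ≈ 1.050.
p = a·p₁ + b·p₂ ≈ (-0.113, 0.974, -0.195); φ = arcsin(p_z) ≈ -11.27°, λ = atan2(p_y, p_x) ≈ 96.60°.

≈ (11°S, 97°E)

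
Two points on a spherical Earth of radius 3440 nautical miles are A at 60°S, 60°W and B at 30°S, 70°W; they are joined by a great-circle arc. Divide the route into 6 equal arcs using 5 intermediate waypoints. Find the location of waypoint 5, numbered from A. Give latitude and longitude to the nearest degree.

Convert each endpoint to a unit vector on the sphere (x = cos φ cos λ, y = cos φ sin λ, z = sin φ).
The central angle between the endpoints is δ = arccos(p₁·p₂) ≈ 0.537 rad (30.7°).
Interpolate at f = 5/6 with slerp weights a = sin((1−f)δ)/sin δ ≈ 0.175, b = sin(fδ)/sin δ ≈ 0.846.
p = a·p₁ + b·p₂ ≈ (0.294, -0.764, -0.574); φ = arcsin(p_z) ≈ -35.05°, λ = atan2(p_y, p_x) ≈ -68.94°.

≈ 35°S, 69°W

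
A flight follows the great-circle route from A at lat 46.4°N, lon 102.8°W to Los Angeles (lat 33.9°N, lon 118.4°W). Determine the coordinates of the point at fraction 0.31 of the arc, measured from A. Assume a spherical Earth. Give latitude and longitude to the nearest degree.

The haversine formula gives a central angle δ ≈ 0.300 rad (17.2°) between the endpoints.
Interpolate at f = 0.31 with slerp weights a = sin((1−f)δ)/sin δ ≈ 0.695, b = sin(fδ)/sin δ ≈ 0.314.
p = a·p₁ + b·p₂ ≈ (-0.230, -0.697, 0.679); φ = arcsin(p_z) ≈ 42.76°, λ = atan2(p_y, p_x) ≈ -108.28°.

≈ lat 43°N, lon 108°W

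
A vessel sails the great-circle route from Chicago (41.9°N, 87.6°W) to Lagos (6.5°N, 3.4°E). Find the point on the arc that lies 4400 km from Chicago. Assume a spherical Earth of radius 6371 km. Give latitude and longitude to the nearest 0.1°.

≈ (34.1°N, 37.6°W)

From cos δ = sin φ₁ sin φ₂ + cos φ₁ cos φ₂ cos Δλ, the central angle is δ ≈ 1.508 rad (86.4°). The total great-circle distance is δ·R ≈ 1.508 × 6371 ≈ 9608 km, so the target fraction is f = 4400/9608 ≈ 0.458.
Interpolate at f ≈ 0.458 with slerp weights a = sin((1−f)δ)/sin δ ≈ 0.731, b = sin(fδ)/sin δ ≈ 0.638.
p = a·p₁ + b·p₂ ≈ (0.656, -0.506, 0.560); φ = arcsin(p_z) ≈ 34.08°, λ = atan2(p_y, p_x) ≈ -37.64°.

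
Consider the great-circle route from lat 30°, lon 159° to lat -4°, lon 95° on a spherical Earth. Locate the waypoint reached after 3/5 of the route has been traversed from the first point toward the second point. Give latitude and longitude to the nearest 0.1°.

From cos δ = sin φ₁ sin φ₂ + cos φ₁ cos φ₂ cos Δλ, the central angle is δ ≈ 1.220 rad (69.9°).
Interpolate at f = 3/5 with slerp weights a = sin((1−f)δ)/sin δ ≈ 0.499, b = sin(fδ)/sin δ ≈ 0.712.
p = a·p₁ + b·p₂ ≈ (-0.466, 0.862, 0.200); φ = arcsin(p_z) ≈ 11.54°, λ = atan2(p_y, p_x) ≈ 118.37°.

≈ lat 11.5°, lon 118.4°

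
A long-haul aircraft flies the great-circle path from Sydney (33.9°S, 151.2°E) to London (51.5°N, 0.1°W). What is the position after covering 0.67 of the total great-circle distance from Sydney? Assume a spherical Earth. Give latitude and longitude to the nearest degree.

The haversine formula gives a central angle δ ≈ 2.668 rad (152.8°) between the endpoints.
Interpolate at f = 0.67 with slerp weights a = sin((1−f)δ)/sin δ ≈ 1.689, b = sin(fδ)/sin δ ≈ 2.139.
p = a·p₁ + b·p₂ ≈ (0.104, 0.673, 0.732); φ = arcsin(p_z) ≈ 47.09°, λ = atan2(p_y, p_x) ≈ 81.25°.

≈ (47°N, 81°E)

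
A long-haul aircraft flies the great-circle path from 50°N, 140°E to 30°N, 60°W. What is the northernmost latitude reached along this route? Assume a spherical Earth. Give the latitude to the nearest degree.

The great circle lies in the plane with unit normal n̂ = (p₁ × p₂)/|p₁ × p₂|.
Here n̂_z ≈ +0.192; the vertex latitude is φ_max = arccos|n̂_z| ≈ 78.9°.
Check via Clairaut: cos φ_max = |cos φ₁| · sin C = cos(50.0°)·sin(17.4°) ≈ 0.192, again giving ≈ 78.9°.

≈ 79°N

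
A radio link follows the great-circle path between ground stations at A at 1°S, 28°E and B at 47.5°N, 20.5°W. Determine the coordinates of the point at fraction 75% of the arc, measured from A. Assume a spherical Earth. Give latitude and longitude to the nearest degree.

Convert each endpoint to a unit vector on the sphere (x = cos φ cos λ, y = cos φ sin λ, z = sin φ).
The central angle between the endpoints is δ = arccos(p₁·p₂) ≈ 1.121 rad (64.2°).
Interpolate at f = 0.75 with slerp weights a = sin((1−f)δ)/sin δ ≈ 0.307, b = sin(fδ)/sin δ ≈ 0.827.
p = a·p₁ + b·p₂ ≈ (0.795, -0.052, 0.605); φ = arcsin(p_z) ≈ 37.21°, λ = atan2(p_y, p_x) ≈ -3.71°.

≈ 37°N, 4°W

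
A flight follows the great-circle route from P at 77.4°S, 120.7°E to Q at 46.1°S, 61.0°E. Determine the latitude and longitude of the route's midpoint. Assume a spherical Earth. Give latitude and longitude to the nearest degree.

Write both endpoints as unit vectors p₁, p₂ with components (cos φ cos λ, cos φ sin λ, sin φ).
The central angle between the endpoints is δ = arccos(p₁·p₂) ≈ 0.677 rad (38.8°).
Interpolate at f = 1/2 with slerp weights a = sin((1−f)δ)/sin δ ≈ 0.530, b = sin(fδ)/sin δ ≈ 0.530.
p = a·p₁ + b·p₂ ≈ (0.119, 0.421, -0.899); φ = arcsin(p_z) ≈ -64.06°, λ = atan2(p_y, p_x) ≈ 74.19°.

≈ 64°S, 74°E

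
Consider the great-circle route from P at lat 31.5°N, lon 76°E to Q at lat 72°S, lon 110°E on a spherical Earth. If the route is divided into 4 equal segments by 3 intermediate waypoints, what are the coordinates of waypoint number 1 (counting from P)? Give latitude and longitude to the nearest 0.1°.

Convert each endpoint to a unit vector on the sphere (x = cos φ cos λ, y = cos φ sin λ, z = sin φ).
The central angle between the endpoints is δ = arccos(p₁·p₂) ≈ 1.853 rad (106.2°).
Interpolate at f = 1/4 with slerp weights a = sin((1−f)δ)/sin δ ≈ 1.024, b = sin(fδ)/sin δ ≈ 0.465.
p = a·p₁ + b·p₂ ≈ (0.162, 0.982, 0.093); φ = arcsin(p_z) ≈ 5.32°, λ = atan2(p_y, p_x) ≈ 80.63°.

≈ lat 5.3°N, lon 80.6°E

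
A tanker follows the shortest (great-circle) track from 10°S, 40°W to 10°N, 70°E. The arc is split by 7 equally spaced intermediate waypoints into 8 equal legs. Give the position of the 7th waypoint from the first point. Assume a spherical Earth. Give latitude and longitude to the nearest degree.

From cos δ = sin φ₁ sin φ₂ + cos φ₁ cos φ₂ cos Δλ, the central angle is δ ≈ 1.941 rad (111.2°).
Interpolate at f = 7/8 with slerp weights a = sin((1−f)δ)/sin δ ≈ 0.258, b = sin(fδ)/sin δ ≈ 1.064.
p = a·p₁ + b·p₂ ≈ (0.553, 0.821, 0.140); φ = arcsin(p_z) ≈ 8.05°, λ = atan2(p_y, p_x) ≈ 56.06°.

≈ 8°N, 56°E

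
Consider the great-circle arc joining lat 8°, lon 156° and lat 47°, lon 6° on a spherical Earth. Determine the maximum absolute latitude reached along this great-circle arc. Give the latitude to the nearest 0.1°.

≈ 67.3°

The great circle lies in the plane with unit normal n̂ = (p₁ × p₂)/|p₁ × p₂|.
Here n̂_z ≈ -0.386; the vertex latitude is φ_max = arccos|n̂_z| ≈ 67.3°.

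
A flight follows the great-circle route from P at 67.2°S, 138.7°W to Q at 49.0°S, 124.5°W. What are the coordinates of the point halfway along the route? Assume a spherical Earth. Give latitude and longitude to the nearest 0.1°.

≈ 58.3°S, 129.8°W

Convert each endpoint to a unit vector on the sphere (x = cos φ cos λ, y = cos φ sin λ, z = sin φ).
The central angle between the endpoints is δ = arccos(p₁·p₂) ≈ 0.342 rad (19.6°).
Interpolate at f = 1/2 with slerp weights a = sin((1−f)δ)/sin δ ≈ 0.507, b = sin(fδ)/sin δ ≈ 0.507.
p = a·p₁ + b·p₂ ≈ (-0.336, -0.404, -0.851); φ = arcsin(p_z) ≈ -58.28°, λ = atan2(p_y, p_x) ≈ -129.76°.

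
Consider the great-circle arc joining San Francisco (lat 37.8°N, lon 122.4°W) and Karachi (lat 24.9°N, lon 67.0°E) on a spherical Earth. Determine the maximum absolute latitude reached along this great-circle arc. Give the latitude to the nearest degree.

≈ 82°N

The great circle lies in the plane with unit normal n̂ = (p₁ × p₂)/|p₁ × p₂|.
Here n̂_z ≈ -0.131; the vertex latitude is φ_max = arccos|n̂_z| ≈ 82.5°.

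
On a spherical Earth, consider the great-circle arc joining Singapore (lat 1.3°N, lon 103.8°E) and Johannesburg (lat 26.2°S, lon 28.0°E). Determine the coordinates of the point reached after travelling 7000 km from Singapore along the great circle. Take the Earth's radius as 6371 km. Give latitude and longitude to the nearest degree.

Convert each endpoint to a unit vector on the sphere (x = cos φ cos λ, y = cos φ sin λ, z = sin φ).
The central angle between the endpoints is δ = arccos(p₁·p₂) ≈ 1.359 rad (77.9°). The total great-circle distance is δ·R ≈ 1.359 × 6371 ≈ 8659 km, so the target fraction is f = 7000/8659 ≈ 0.808.
Interpolate at f ≈ 0.808 with slerp weights a = sin((1−f)δ)/sin δ ≈ 0.263, b = sin(fδ)/sin δ ≈ 0.911.
p = a·p₁ + b·p₂ ≈ (0.659, 0.639, -0.396); φ = arcsin(p_z) ≈ -23.34°, λ = atan2(p_y, p_x) ≈ 44.14°.

≈ lat 23°S, lon 44°E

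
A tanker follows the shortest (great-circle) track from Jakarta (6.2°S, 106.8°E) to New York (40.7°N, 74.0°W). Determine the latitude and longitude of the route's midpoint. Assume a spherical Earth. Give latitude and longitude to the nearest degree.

≈ 67°N, 109°E

Write both endpoints as unit vectors p₁, p₂ with components (cos φ cos λ, cos φ sin λ, sin φ).
The central angle between the endpoints is δ = arccos(p₁·p₂) ≈ 2.539 rad (145.5°).
Interpolate at f = 1/2 with slerp weights a = sin((1−f)δ)/sin δ ≈ 1.686, b = sin(fδ)/sin δ ≈ 1.686.
p = a·p₁ + b·p₂ ≈ (-0.132, 0.376, 0.917); φ = arcsin(p_z) ≈ 66.52°, λ = atan2(p_y, p_x) ≈ 109.37°.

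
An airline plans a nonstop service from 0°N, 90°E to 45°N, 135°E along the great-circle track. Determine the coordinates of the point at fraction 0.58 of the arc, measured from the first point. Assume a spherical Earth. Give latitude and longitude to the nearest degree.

Write both endpoints as unit vectors p₁, p₂ with components (cos φ cos λ, cos φ sin λ, sin φ).
The central angle between the endpoints is δ = arccos(p₁·p₂) ≈ 1.047 rad (60.0°).
Interpolate at f = 0.58 with slerp weights a = sin((1−f)δ)/sin δ ≈ 0.492, b = sin(fδ)/sin δ ≈ 0.659.
p = a·p₁ + b·p₂ ≈ (-0.330, 0.821, 0.466); φ = arcsin(p_z) ≈ 27.77°, λ = atan2(p_y, p_x) ≈ 111.86°.

≈ 28°N, 112°E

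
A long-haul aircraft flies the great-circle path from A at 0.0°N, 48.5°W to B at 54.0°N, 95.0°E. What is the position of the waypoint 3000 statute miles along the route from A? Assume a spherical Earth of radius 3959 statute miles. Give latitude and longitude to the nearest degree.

≈ 39°N, 28°W

Write both endpoints as unit vectors p₁, p₂ with components (cos φ cos λ, cos φ sin λ, sin φ).
The central angle between the endpoints is δ = arccos(p₁·p₂) ≈ 2.063 rad (118.2°). The total great-circle distance is δ·R ≈ 2.063 × 3959 ≈ 8167 mi, so the target fraction is f = 3000/8167 ≈ 0.367.
Interpolate at f ≈ 0.367 with slerp weights a = sin((1−f)δ)/sin δ ≈ 1.095, b = sin(fδ)/sin δ ≈ 0.780.
p = a·p₁ + b·p₂ ≈ (0.686, -0.363, 0.631); φ = arcsin(p_z) ≈ 39.12°, λ = atan2(p_y, p_x) ≈ -27.93°.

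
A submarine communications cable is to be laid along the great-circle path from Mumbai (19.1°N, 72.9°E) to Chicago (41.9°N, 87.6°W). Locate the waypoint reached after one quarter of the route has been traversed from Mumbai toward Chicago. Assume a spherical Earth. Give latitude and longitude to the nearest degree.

The haversine formula gives a central angle δ ≈ 2.031 rad (116.4°) between the endpoints.
Interpolate at f = 1/4 with slerp weights a = sin((1−f)δ)/sin δ ≈ 1.115, b = sin(fδ)/sin δ ≈ 0.543.
p = a·p₁ + b·p₂ ≈ (0.327, 0.603, 0.727); φ = arcsin(p_z) ≈ 46.67°, λ = atan2(p_y, p_x) ≈ 61.56°.

≈ 47°N, 62°E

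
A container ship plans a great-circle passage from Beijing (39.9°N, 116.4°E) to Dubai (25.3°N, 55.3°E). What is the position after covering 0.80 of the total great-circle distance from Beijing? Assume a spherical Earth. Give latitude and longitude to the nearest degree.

≈ 31°N, 66°E

Convert each endpoint to a unit vector on the sphere (x = cos φ cos λ, y = cos φ sin λ, z = sin φ).
The central angle between the endpoints is δ = arccos(p₁·p₂) ≈ 0.916 rad (52.5°).
Interpolate at f = 0.80 with slerp weights a = sin((1−f)δ)/sin δ ≈ 0.230, b = sin(fδ)/sin δ ≈ 0.843.
p = a·p₁ + b·p₂ ≈ (0.356, 0.785, 0.508); φ = arcsin(p_z) ≈ 30.51°, λ = atan2(p_y, p_x) ≈ 65.61°.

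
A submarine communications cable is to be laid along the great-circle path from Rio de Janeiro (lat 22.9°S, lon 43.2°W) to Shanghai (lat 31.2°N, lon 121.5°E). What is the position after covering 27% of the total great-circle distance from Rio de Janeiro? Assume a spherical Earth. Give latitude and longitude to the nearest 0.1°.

Write both endpoints as unit vectors p₁, p₂ with components (cos φ cos λ, cos φ sin λ, sin φ).
The central angle between the endpoints is δ = arccos(p₁·p₂) ≈ 2.864 rad (164.1°).
Interpolate at f = 0.27 with slerp weights a = sin((1−f)δ)/sin δ ≈ 3.163, b = sin(fδ)/sin δ ≈ 2.545.
p = a·p₁ + b·p₂ ≈ (0.986, -0.138, 0.088); φ = arcsin(p_z) ≈ 5.02°, λ = atan2(p_y, p_x) ≈ -7.99°.

≈ lat 5.0°N, lon 8.0°W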